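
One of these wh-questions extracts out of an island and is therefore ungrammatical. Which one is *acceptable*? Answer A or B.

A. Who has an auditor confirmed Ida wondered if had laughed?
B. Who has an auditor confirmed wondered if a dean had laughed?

In A, the wh-phrase is extracted from inside a wh-island (introduced by "if"), which blocks movement.
In B, the extraction path crosses only that-complement boundaries, which are transparent.
So B is grammatical.

B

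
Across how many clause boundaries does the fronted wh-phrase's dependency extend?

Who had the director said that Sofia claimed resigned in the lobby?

"who" is extracted from the subject of "resigned".
Boundaries crossed, outermost first: [that], [Ø] — 2 in total.

2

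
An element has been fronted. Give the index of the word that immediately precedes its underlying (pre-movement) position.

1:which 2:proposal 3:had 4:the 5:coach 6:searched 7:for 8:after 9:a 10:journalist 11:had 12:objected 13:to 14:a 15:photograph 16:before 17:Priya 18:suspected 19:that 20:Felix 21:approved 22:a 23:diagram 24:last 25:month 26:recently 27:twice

7

The displaced element is "which proposal" (word 2).
It functions as the object of the preposition "for" of "searched", so the gap sits immediately after word 7 ("for").
Base order: The coach had searched for which proposal after a journalist had objected to a photograph before Priya suspected that Felix approved a diagram last month recently twice.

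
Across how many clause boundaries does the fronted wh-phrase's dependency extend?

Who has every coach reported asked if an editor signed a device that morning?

1

"who" is extracted from the subject of "asked".
Boundaries crossed, outermost first: [Ø] — 1 in total.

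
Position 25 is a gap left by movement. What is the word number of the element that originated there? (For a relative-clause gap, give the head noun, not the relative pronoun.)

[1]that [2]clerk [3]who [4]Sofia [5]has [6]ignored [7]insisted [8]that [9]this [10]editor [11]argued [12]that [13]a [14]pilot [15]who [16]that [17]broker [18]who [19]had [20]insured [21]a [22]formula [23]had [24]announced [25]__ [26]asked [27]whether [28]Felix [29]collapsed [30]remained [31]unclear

The gap at 25 is the subject of "asked", inside a relative clause.
The relative pronoun is "who" (word 15); it is bound by the head noun immediately before it.
Its filler is the head noun "pilot", at word 14.

14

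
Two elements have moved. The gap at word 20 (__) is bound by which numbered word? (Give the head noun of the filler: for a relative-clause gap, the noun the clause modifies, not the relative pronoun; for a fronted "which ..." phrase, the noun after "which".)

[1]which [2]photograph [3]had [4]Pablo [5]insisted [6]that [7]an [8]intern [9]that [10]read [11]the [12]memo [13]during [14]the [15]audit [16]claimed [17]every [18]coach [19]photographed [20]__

The marked gap is the direct object of "photographed".
Its filler is the fronted wh-phrase "which photograph", at word 2.
(The other dependency links word 8 to a gap after word 9.)

2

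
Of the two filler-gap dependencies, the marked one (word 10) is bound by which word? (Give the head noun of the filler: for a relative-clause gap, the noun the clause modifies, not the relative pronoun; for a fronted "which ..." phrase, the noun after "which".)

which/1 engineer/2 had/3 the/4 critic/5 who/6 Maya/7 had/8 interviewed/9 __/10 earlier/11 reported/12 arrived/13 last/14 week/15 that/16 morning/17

5

The marked gap is inside the relative clause, the direct object of "interviewed".
Its filler is the head noun "critic" (via "who"), at word 5.
(The other dependency links word 2 to a gap after word 12.)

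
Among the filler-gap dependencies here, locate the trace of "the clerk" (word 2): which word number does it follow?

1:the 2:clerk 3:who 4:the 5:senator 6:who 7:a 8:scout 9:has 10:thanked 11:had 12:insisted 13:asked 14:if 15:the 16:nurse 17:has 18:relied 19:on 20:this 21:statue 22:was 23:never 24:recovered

The displaced element is "the clerk" (word 2).
It is linked across 1 clause boundary (Ø).
It functions as the subject of "asked", so the gap sits immediately after word 12 ("insisted").
Base order: The senator who a scout has thanked had insisted that the clerk asked if the nurse has relied on this statue.

12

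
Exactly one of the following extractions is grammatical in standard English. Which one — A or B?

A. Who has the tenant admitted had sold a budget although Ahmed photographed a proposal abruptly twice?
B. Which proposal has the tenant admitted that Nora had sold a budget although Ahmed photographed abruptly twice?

A

In B, the wh-phrase is extracted from inside an adjunct island (introduced by "although"), which blocks movement.
In A, the extraction path crosses only that-complement boundaries, which are transparent.
So A is grammatical.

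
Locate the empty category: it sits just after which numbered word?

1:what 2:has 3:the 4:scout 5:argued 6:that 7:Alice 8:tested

The displaced element is "what" (word 1).
It is linked across 1 clause boundary (that).
It functions as the direct object of "tested", so the gap sits immediately after word 8 ("tested").
Base order: The scout has argued that Alice tested what.

8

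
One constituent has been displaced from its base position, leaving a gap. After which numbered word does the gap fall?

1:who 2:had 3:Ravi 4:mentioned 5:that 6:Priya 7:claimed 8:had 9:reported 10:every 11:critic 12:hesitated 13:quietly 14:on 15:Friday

The displaced element is "who" (word 1).
It is linked across 2 clause boundaries (that → Ø).
It functions as the subject of "reported", so the gap sits immediately after word 7 ("claimed").
Base order: Ravi had mentioned that Priya claimed that who had reported every critic hesitated quietly on Friday.

7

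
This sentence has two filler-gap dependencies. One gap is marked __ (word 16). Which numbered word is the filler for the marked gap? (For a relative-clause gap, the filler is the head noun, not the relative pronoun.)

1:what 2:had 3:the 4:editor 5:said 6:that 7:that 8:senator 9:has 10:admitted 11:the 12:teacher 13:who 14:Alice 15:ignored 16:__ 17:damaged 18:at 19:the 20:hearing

12

The marked gap is inside the relative clause, the direct object of "ignored".
Its filler is the head noun "teacher" (via "who"), at word 12.
(The other dependency links word 1 to a gap after word 17.)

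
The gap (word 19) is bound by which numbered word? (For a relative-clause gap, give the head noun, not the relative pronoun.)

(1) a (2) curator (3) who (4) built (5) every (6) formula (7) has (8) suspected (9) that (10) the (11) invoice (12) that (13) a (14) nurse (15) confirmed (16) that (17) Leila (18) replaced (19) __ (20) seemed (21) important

The gap at 19 is the object of "replaced", inside a relative clause.
The relative pronoun is "that" (word 12); it is bound by the head noun immediately before it.
Its filler is the head noun "invoice", at word 11.

11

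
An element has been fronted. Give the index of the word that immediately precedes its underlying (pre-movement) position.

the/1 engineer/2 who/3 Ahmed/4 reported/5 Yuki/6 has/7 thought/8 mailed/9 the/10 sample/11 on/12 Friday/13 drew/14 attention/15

The displaced element is "the engineer" (word 2).
It is linked across 2 clause boundaries (Ø → Ø).
It functions as the subject of "mailed", so the gap sits immediately after word 8 ("thought").
Base order: Ahmed reported Yuki has thought the engineer mailed the sample on Friday.

8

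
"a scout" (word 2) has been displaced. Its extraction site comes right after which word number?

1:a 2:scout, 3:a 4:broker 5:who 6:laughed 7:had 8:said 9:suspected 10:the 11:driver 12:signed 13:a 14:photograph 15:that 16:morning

The displaced element is "a scout" (word 2).
It is linked across 1 clause boundary (Ø).
It functions as the subject of "suspected", so the gap sits immediately after word 8 ("said").
Base order: A broker who laughed had said a scout suspected the driver signed a photograph that morning.

8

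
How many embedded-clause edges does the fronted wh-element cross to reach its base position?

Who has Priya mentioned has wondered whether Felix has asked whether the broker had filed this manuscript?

1

"who" is extracted from the subject of "wondered".
Boundaries crossed, outermost first: [Ø] — 1 in total.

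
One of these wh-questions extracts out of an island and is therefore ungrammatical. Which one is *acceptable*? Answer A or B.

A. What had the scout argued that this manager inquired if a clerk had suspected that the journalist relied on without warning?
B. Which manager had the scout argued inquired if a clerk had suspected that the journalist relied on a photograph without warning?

B

In A, the wh-phrase is extracted from inside a wh-island (introduced by "if"), which blocks movement.
In B, the extraction path crosses only that-complement boundaries, which are transparent.
So B is grammatical.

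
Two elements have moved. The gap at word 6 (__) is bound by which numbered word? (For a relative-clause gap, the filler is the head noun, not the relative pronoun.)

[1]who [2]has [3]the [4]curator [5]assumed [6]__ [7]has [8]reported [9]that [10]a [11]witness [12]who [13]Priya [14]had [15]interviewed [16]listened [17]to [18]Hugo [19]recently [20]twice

1

The marked gap is the subject of "reported".
Its filler is the fronted wh-phrase "who", at word 1.
(The other dependency links word 11 to a gap after word 15.)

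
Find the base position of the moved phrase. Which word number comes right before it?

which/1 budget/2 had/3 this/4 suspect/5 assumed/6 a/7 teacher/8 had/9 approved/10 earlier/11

10

The displaced element is "which budget" (word 2).
It is linked across 1 clause boundary (Ø).
It functions as the direct object of "approved", so the gap sits immediately after word 10 ("approved").
Base order: This suspect had assumed a teacher had approved which budget earlier.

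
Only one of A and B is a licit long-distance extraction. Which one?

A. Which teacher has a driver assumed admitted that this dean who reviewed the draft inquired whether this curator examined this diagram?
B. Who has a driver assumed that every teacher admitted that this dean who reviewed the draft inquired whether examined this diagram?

In B, the wh-phrase is extracted from inside a wh-island (introduced by "whether"), which blocks movement.
In A, the extraction path crosses only that-complement boundaries, which are transparent.
So A is grammatical.

A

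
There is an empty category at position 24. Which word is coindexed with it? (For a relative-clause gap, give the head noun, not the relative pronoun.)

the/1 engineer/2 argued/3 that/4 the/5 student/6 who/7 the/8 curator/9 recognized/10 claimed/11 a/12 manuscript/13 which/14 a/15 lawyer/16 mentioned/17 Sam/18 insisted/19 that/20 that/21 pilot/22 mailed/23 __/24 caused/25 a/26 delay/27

The gap at 24 is the object of "mailed", inside a relative clause.
The relative pronoun is "which" (word 14); it is bound by the head noun immediately before it.
Its filler is the head noun "manuscript", at word 13.

13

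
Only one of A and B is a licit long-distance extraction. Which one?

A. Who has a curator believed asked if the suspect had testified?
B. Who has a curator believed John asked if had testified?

In B, the wh-phrase is extracted from inside a wh-island (introduced by "if"), which blocks movement.
In A, the extraction path crosses only that-complement boundaries, which are transparent.
So A is grammatical.

A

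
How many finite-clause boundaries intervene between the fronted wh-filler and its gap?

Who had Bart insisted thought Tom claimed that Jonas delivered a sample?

"who" is extracted from the subject of "thought".
Boundaries crossed, outermost first: [Ø] — 1 in total.

1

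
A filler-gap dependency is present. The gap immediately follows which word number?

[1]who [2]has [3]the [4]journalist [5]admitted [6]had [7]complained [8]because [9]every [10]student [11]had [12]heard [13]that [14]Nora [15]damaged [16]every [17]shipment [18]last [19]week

The displaced element is "who" (word 1).
It is linked across 1 clause boundary (Ø).
It functions as the subject of "complained", so the gap sits immediately after word 5 ("admitted").
Base order: The journalist has admitted that who had complained because every student had heard that Nora damaged every shipment last week.

5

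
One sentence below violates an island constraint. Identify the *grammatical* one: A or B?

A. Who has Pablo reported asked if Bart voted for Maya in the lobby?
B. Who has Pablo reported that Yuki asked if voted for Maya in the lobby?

In B, the wh-phrase is extracted from inside a wh-island (introduced by "if"), which blocks movement.
In A, the extraction path crosses only that-complement boundaries, which are transparent.
So A is grammatical.

A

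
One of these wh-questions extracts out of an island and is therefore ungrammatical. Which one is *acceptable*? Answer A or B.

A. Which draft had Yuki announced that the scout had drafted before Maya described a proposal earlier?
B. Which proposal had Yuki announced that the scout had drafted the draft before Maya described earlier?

A

In B, the wh-phrase is extracted from inside an adjunct island (introduced by "before"), which blocks movement.
In A, the extraction path crosses only that-complement boundaries, which are transparent.
So A is grammatical.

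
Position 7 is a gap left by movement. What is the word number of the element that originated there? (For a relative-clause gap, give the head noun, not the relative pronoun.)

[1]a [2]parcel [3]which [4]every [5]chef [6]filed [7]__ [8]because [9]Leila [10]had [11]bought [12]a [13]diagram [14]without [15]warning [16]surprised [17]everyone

The gap at 7 is the object of "filed", inside a relative clause.
The relative pronoun is "which" (word 3); it is bound by the head noun immediately before it.
Its filler is the head noun "parcel", at word 2.

2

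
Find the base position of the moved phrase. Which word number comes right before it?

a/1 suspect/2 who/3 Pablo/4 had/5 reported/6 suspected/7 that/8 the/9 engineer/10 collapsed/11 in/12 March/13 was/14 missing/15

The displaced element is "a suspect" (word 2).
It is linked across 1 clause boundary (Ø).
It functions as the subject of "suspected", so the gap sits immediately after word 6 ("reported").
Base order: Pablo had reported a suspect suspected that the engineer collapsed in March.

6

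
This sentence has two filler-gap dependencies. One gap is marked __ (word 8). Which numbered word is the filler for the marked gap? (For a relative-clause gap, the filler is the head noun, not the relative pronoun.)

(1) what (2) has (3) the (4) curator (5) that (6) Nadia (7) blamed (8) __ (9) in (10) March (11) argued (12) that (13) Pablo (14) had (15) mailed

The marked gap is inside the relative clause, the direct object of "blamed".
Its filler is the head noun "curator" (via "that"), at word 4.
(The other dependency links word 1 to a gap after word 15.)

4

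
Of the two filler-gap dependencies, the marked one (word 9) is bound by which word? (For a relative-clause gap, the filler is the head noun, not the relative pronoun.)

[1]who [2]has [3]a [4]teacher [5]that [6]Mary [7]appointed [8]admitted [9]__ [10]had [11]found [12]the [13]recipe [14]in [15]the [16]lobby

1

The marked gap is the subject of "found".
Its filler is the fronted wh-phrase "who", at word 1.
(The other dependency links word 4 to a gap after word 7.)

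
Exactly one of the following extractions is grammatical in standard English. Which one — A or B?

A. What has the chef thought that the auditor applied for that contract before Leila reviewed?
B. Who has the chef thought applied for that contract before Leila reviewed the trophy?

In A, the wh-phrase is extracted from inside an adjunct island (introduced by "before"), which blocks movement.
In B, the extraction path crosses only that-complement boundaries, which are transparent.
So B is grammatical.

B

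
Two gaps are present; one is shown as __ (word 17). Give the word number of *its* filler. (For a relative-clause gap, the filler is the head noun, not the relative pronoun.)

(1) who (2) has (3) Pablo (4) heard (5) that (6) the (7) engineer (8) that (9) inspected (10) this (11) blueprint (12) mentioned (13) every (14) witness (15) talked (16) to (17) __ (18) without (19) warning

The marked gap is the object of the preposition "to" of "talked".
Its filler is the fronted wh-phrase "who", at word 1.
(The other dependency links word 7 to a gap after word 8.)

1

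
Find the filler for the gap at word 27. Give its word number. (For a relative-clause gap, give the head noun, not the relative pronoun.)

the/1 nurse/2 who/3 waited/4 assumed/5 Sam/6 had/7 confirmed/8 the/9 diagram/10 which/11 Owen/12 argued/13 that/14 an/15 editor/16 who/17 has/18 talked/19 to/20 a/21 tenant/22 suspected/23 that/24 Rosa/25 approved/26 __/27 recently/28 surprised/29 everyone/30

10

The gap at 27 is the object of "approved", inside a relative clause.
The relative pronoun is "which" (word 11); it is bound by the head noun immediately before it.
Its filler is the head noun "diagram", at word 10.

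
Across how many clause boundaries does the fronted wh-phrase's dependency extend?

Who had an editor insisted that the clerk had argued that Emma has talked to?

"who" is extracted from the PP object of "talked".
Boundaries crossed, outermost first: [that], [that] — 2 in total.

2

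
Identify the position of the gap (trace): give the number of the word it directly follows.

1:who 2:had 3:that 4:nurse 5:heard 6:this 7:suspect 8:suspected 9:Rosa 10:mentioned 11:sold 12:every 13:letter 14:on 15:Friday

10

The displaced element is "who" (word 1).
It is linked across 3 clause boundaries (Ø → Ø → Ø).
It functions as the subject of "sold", so the gap sits immediately after word 10 ("mentioned").
Base order: That nurse had heard this suspect suspected Rosa mentioned who sold every letter on Friday.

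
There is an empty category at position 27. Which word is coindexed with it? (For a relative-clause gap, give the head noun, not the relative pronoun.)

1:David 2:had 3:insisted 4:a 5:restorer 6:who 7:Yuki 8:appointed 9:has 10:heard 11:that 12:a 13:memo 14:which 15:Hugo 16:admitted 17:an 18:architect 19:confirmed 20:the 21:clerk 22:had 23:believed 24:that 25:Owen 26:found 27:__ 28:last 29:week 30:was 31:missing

The gap at 27 is the object of "found", inside a relative clause.
The relative pronoun is "which" (word 14); it is bound by the head noun immediately before it.
Its filler is the head noun "memo", at word 13.

13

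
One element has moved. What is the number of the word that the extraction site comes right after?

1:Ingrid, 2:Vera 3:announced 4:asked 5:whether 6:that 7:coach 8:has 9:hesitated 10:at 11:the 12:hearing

3

The displaced element is "Ingrid" (word 1).
It is linked across 1 clause boundary (Ø).
It functions as the subject of "asked", so the gap sits immediately after word 3 ("announced").
Base order: Vera announced that Ingrid asked whether that coach has hesitated at the hearing.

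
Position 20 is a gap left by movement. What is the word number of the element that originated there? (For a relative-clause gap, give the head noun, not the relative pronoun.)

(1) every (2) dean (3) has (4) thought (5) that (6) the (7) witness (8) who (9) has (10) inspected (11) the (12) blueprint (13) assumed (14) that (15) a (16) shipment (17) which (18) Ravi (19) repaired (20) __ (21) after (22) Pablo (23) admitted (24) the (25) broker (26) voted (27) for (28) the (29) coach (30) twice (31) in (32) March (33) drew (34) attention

16

The gap at 20 is the object of "repaired", inside a relative clause.
The relative pronoun is "which" (word 17); it is bound by the head noun immediately before it.
Its filler is the head noun "shipment", at word 16.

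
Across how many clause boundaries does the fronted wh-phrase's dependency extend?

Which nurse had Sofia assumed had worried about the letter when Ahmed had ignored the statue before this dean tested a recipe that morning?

1

"which nurse" is extracted from the subject of "worried".
Boundaries crossed, outermost first: [Ø] — 1 in total.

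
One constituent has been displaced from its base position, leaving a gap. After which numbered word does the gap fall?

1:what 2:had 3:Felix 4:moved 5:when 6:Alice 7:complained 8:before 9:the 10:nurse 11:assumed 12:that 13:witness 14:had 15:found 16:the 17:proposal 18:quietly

4

The displaced element is "what" (word 1).
It functions as the direct object of "moved", so the gap sits immediately after word 4 ("moved").
Base order: Felix had moved what when Alice complained before the nurse assumed that witness had found the proposal quietly.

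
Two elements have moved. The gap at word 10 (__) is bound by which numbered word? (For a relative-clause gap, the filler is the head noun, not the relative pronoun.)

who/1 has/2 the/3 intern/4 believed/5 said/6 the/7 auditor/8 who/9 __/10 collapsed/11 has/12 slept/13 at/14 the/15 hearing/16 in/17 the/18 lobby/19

The marked gap is inside the relative clause, the subject of "collapsed".
Its filler is the head noun "auditor" (via "who"), at word 8.
(The other dependency links word 1 to a gap after word 5.)

8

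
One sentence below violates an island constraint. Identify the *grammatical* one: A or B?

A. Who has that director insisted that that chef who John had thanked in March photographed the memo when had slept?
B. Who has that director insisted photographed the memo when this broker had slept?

B

In A, the wh-phrase is extracted from inside an adjunct island (introduced by "when"), which blocks movement.
In B, the extraction path crosses only that-complement boundaries, which are transparent.
So B is grammatical.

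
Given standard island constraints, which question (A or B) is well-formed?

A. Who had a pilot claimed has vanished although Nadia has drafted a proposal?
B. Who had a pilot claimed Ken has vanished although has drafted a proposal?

In B, the wh-phrase is extracted from inside an adjunct island (introduced by "although"), which blocks movement.
In A, the extraction path crosses only that-complement boundaries, which are transparent.
So A is grammatical.

A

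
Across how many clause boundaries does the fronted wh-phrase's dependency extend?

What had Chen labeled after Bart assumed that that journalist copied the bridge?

0

"what" originates inside the matrix clause — no clause boundary is crossed.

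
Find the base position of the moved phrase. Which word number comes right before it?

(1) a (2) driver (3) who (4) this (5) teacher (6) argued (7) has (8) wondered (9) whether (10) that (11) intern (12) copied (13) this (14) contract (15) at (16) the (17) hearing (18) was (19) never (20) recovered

6

The displaced element is "a driver" (word 2).
It is linked across 1 clause boundary (Ø).
It functions as the subject of "wondered", so the gap sits immediately after word 6 ("argued").
Base order: This teacher argued that a driver has wondered whether that intern copied this contract at the hearing.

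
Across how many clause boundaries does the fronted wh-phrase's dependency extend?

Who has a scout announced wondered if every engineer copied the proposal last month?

1

"who" is extracted from the subject of "wondered".
Boundaries crossed, outermost first: [Ø] — 1 in total.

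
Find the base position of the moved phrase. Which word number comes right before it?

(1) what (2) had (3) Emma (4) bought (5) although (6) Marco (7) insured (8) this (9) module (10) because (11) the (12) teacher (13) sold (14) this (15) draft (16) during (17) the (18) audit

The displaced element is "what" (word 1).
It functions as the direct object of "bought", so the gap sits immediately after word 4 ("bought").
Base order: Emma had bought what although Marco insured this module because the teacher sold this draft during the audit.

4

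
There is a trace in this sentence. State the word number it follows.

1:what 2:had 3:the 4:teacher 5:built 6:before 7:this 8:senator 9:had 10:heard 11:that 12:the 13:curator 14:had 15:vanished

The displaced element is "what" (word 1).
It functions as the direct object of "built", so the gap sits immediately after word 5 ("built").
Base order: The teacher had built what before this senator had heard that the curator had vanished.

5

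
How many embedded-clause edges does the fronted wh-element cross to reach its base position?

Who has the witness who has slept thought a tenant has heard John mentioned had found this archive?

"who" is extracted from the subject of "found".
Boundaries crossed, outermost first: [Ø], [Ø], [Ø] — 3 in total.

3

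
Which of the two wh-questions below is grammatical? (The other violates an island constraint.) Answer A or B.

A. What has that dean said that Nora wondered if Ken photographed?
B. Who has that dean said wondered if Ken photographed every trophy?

In A, the wh-phrase is extracted from inside a wh-island (introduced by "if"), which blocks movement.
In B, the extraction path crosses only that-complement boundaries, which are transparent.
So B is grammatical.

B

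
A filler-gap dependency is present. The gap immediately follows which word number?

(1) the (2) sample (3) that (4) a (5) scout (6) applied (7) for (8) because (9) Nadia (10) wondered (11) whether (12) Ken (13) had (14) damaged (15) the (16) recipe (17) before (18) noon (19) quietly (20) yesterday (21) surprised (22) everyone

7

The displaced element is "the sample" (word 2).
It functions as the object of the preposition "for" of "applied", so the gap sits immediately after word 7 ("for").
Base order: A scout applied for the sample because Nadia wondered whether Ken had damaged the recipe before noon quietly yesterday.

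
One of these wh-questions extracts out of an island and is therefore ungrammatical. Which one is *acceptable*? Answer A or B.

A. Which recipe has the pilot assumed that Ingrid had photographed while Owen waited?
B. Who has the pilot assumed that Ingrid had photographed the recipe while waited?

In B, the wh-phrase is extracted from inside an adjunct island (introduced by "while"), which blocks movement.
In A, the extraction path crosses only that-complement boundaries, which are transparent.
So A is grammatical.

A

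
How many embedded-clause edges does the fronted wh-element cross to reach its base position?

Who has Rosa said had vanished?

1

"who" is extracted from the subject of "vanished".
Boundaries crossed, outermost first: [Ø] — 1 in total.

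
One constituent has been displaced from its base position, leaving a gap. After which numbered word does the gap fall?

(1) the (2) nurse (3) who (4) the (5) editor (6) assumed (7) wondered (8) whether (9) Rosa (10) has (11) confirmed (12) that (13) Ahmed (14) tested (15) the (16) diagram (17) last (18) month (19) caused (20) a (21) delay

6

The displaced element is "the nurse" (word 2).
It is linked across 1 clause boundary (Ø).
It functions as the subject of "wondered", so the gap sits immediately after word 6 ("assumed").
Base order: The editor assumed the nurse wondered whether Rosa has confirmed that Ahmed tested the diagram last month.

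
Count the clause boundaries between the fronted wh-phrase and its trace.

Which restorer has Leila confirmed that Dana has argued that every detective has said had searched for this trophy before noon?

3

"which restorer" is extracted from the subject of "searched".
Boundaries crossed, outermost first: [that], [that], [Ø] — 3 in total.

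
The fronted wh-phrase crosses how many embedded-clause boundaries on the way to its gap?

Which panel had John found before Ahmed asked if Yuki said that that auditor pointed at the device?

"which panel" originates inside the matrix clause — no clause boundary is crossed.

0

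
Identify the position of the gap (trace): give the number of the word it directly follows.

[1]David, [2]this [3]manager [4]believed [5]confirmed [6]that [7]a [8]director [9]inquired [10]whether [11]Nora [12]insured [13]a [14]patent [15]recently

The displaced element is "David" (word 1).
It is linked across 1 clause boundary (Ø).
It functions as the subject of "confirmed", so the gap sits immediately after word 4 ("believed").
Base order: This manager believed David confirmed that a director inquired whether Nora insured a patent recently.

4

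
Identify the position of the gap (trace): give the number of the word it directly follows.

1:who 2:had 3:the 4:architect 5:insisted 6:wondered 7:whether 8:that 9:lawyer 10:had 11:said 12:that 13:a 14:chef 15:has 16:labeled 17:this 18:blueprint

5

The displaced element is "who" (word 1).
It is linked across 1 clause boundary (Ø).
It functions as the subject of "wondered", so the gap sits immediately after word 5 ("insisted").
Base order: The architect had insisted that who wondered whether that lawyer had said that a chef has labeled this blueprint.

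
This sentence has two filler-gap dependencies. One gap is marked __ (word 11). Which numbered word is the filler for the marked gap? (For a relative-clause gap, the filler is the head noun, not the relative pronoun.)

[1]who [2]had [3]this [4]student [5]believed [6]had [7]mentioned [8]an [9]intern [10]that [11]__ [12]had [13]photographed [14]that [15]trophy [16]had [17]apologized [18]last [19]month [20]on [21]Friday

The marked gap is inside the relative clause, the subject of "photographed".
Its filler is the head noun "intern" (via "that"), at word 9.
(The other dependency links word 1 to a gap after word 5.)

9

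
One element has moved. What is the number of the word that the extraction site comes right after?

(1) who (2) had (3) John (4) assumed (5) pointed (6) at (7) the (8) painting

The displaced element is "who" (word 1).
It is linked across 1 clause boundary (Ø).
It functions as the subject of "pointed", so the gap sits immediately after word 4 ("assumed").
Base order: John had assumed that who pointed at the painting.

4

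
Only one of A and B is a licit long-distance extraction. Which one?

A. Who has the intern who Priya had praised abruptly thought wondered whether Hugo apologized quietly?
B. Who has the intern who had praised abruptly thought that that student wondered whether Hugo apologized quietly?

A

In B, the wh-phrase is extracted from inside a complex-NP island (relative clause) (introduced by "who"), which blocks movement.
In A, the extraction path crosses only that-complement boundaries, which are transparent.
So A is grammatical.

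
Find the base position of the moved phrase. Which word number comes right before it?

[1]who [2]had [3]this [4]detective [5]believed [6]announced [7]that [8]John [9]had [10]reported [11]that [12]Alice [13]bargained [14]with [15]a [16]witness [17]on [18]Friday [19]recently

The displaced element is "who" (word 1).
It is linked across 1 clause boundary (Ø).
It functions as the subject of "announced", so the gap sits immediately after word 5 ("believed").
Base order: This detective had believed that who announced that John had reported that Alice bargained with a witness on Friday recently.

5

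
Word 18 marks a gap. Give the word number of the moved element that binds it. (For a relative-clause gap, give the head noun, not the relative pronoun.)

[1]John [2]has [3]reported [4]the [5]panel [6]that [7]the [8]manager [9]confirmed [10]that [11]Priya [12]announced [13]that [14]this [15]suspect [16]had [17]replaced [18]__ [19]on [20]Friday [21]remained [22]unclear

5

The gap at 18 is the object of "replaced", inside a relative clause.
The relative pronoun is "that" (word 6); it is bound by the head noun immediately before it.
Its filler is the head noun "panel", at word 5.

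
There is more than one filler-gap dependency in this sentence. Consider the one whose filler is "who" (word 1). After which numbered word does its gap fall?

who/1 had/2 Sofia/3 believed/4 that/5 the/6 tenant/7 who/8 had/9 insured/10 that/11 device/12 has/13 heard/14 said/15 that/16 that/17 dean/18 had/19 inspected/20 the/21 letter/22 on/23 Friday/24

14

The displaced element is "who" (word 1).
It is linked across 2 clause boundaries (that → Ø).
It functions as the subject of "said", so the gap sits immediately after word 14 ("heard").
Base order: Sofia had believed that the tenant who had insured that device has heard who said that that dean had inspected the letter on Friday.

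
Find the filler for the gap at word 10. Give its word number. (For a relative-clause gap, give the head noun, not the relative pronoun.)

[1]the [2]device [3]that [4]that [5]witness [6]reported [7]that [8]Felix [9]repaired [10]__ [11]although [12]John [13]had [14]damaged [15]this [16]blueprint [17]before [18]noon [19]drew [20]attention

2

The gap at 10 is the object of "repaired", inside a relative clause.
The relative pronoun is "that" (word 3); it is bound by the head noun immediately before it.
Its filler is the head noun "device", at word 2.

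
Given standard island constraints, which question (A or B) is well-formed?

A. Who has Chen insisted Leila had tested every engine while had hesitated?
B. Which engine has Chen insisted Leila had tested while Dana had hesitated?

B

In A, the wh-phrase is extracted from inside an adjunct island (introduced by "while"), which blocks movement.
In B, the extraction path crosses only that-complement boundaries, which are transparent.
So B is grammatical.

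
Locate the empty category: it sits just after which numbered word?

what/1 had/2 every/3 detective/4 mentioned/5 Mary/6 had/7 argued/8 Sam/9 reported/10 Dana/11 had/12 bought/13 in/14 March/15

The displaced element is "what" (word 1).
It is linked across 3 clause boundaries (Ø → Ø → Ø).
It functions as the direct object of "bought", so the gap sits immediately after word 13 ("bought").
Base order: Every detective had mentioned Mary had argued Sam reported Dana had bought what in March.

13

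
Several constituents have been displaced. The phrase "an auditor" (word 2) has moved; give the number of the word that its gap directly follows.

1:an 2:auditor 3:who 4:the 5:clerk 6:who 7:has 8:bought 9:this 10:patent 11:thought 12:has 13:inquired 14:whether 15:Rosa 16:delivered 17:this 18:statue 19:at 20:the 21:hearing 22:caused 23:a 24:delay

The displaced element is "an auditor" (word 2).
It is linked across 1 clause boundary (Ø).
It functions as the subject of "inquired", so the gap sits immediately after word 11 ("thought").
Base order: The clerk who has bought this patent thought an auditor has inquired whether Rosa delivered this statue at the hearing.

11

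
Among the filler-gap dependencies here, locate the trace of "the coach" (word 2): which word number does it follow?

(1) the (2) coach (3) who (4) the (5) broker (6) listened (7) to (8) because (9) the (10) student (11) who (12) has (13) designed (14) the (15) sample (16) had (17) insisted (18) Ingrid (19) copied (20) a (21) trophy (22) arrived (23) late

7

The displaced element is "the coach" (word 2).
It functions as the object of the preposition "to" of "listened", so the gap sits immediately after word 7 ("to").
Base order: The broker listened to the coach because the student who has designed the sample had insisted Ingrid copied a trophy.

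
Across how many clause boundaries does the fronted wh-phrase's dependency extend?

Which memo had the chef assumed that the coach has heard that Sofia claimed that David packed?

"which memo" is extracted from the object of "packed".
Boundaries crossed, outermost first: [that], [that], [that] — 3 in total.

3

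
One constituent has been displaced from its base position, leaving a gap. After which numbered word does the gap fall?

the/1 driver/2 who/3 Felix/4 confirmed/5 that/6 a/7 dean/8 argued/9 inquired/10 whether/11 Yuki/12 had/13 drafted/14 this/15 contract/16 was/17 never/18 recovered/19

The displaced element is "the driver" (word 2).
It is linked across 2 clause boundaries (that → Ø).
It functions as the subject of "inquired", so the gap sits immediately after word 9 ("argued").
Base order: Felix confirmed that a dean argued that the driver inquired whether Yuki had drafted this contract.

9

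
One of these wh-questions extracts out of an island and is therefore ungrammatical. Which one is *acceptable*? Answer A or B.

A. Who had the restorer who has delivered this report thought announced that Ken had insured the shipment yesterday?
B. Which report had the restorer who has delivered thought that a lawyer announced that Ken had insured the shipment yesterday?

In B, the wh-phrase is extracted from inside a complex-NP island (relative clause) (introduced by "who"), which blocks movement.
In A, the extraction path crosses only that-complement boundaries, which are transparent.
So A is grammatical.

A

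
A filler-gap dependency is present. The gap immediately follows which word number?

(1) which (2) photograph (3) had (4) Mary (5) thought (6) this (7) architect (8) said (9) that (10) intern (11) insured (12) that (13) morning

The displaced element is "which photograph" (word 2).
It is linked across 2 clause boundaries (Ø → Ø).
It functions as the direct object of "insured", so the gap sits immediately after word 11 ("insured").
Base order: Mary had thought this architect said that intern insured which photograph that morning.

11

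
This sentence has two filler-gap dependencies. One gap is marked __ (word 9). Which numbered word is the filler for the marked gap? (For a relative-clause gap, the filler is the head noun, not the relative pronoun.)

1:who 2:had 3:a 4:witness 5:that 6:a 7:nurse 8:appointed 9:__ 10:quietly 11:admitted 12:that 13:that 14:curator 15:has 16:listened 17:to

4

The marked gap is inside the relative clause, the direct object of "appointed".
Its filler is the head noun "witness" (via "that"), at word 4.
(The other dependency links word 1 to a gap after word 17.)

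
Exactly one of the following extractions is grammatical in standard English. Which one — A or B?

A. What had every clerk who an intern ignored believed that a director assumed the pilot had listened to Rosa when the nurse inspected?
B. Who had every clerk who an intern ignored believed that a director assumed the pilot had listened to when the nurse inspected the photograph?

B

In A, the wh-phrase is extracted from inside an adjunct island (introduced by "when"), which blocks movement.
In B, the extraction path crosses only that-complement boundaries, which are transparent.
So B is grammatical.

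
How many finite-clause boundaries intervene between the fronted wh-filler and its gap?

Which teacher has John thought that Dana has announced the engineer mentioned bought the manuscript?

"which teacher" is extracted from the subject of "bought".
Boundaries crossed, outermost first: [that], [Ø], [Ø] — 3 in total.

3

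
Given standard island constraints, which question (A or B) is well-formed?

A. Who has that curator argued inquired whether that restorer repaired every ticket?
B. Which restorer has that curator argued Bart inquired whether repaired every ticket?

A

In B, the wh-phrase is extracted from inside a wh-island (introduced by "whether"), which blocks movement.
In A, the extraction path crosses only that-complement boundaries, which are transparent.
So A is grammatical.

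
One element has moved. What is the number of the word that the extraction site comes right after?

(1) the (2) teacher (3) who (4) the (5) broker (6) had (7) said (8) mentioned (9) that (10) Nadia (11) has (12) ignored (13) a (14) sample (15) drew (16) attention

7

The displaced element is "the teacher" (word 2).
It is linked across 1 clause boundary (Ø).
It functions as the subject of "mentioned", so the gap sits immediately after word 7 ("said").
Base order: The broker had said the teacher mentioned that Nadia has ignored a sample.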